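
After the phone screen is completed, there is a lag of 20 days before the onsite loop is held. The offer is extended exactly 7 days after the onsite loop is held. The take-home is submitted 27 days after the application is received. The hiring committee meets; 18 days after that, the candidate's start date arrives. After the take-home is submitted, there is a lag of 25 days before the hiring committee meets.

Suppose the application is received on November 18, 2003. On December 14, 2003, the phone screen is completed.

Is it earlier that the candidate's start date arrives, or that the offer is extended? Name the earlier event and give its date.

The application is received: Nov 18, 2003.
The take-home is submitted: Nov 18, 2003 + 27 days = Dec 15, 2003.
The hiring committee meets: Dec 15, 2003 + 25 days = Jan 9, 2004.
The candidate's start date arrives: Jan 9, 2004 + 18 days = Jan 27, 2004.
The phone screen is completed: Dec 14, 2003.
The onsite loop is held: Dec 14, 2003 + 20 days = Jan 3, 2004.
The offer is extended: Jan 3, 2004 + 7 days = Jan 10, 2004.
Comparing: the candidate's start date arrives on Jan 27, 2004 vs the offer is extended on Jan 10, 2004. Earlier: the offer is extended.

The offer is extended — January 10, 2004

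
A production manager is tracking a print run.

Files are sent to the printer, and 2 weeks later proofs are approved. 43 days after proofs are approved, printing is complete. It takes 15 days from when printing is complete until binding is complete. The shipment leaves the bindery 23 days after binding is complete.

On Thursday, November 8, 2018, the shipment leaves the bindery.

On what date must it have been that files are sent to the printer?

Sunday, August 5, 2018

The shipment leaves the bindery: Nov 8, 2018.
Binding is complete: Nov 8, 2018 − 23 days = Oct 16, 2018.
Printing is complete: Oct 16, 2018 − 15 days = Oct 1, 2018.
Proofs are approved: Oct 1, 2018 − 43 days = Aug 19, 2018.
Files are sent to the printer: Aug 19, 2018 − 2 weeks = Aug 5, 2018.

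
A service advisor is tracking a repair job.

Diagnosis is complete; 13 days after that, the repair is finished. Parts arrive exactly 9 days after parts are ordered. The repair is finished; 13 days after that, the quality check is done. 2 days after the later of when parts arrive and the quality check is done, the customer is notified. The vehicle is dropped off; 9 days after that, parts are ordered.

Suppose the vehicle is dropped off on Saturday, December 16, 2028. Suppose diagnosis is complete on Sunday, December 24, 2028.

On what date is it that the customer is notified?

Sunday, January 21, 2029

The vehicle is dropped off: Dec 16, 2028.
Parts are ordered: Dec 16, 2028 + 9 days = Dec 25, 2028.
Parts arrive: Dec 25, 2028 + 9 days = Jan 3, 2029.
Diagnosis is complete: Dec 24, 2028.
The repair is finished: Dec 24, 2028 + 13 days = Jan 6, 2029.
The quality check is done: Jan 6, 2029 + 13 days = Jan 19, 2029.
Both prerequisites met — parts arrive (Jan 3, 2029), the quality check is done (Jan 19, 2029); the later is Jan 19, 2029.
The customer is notified: Jan 19, 2029 + 2 days = Jan 21, 2029.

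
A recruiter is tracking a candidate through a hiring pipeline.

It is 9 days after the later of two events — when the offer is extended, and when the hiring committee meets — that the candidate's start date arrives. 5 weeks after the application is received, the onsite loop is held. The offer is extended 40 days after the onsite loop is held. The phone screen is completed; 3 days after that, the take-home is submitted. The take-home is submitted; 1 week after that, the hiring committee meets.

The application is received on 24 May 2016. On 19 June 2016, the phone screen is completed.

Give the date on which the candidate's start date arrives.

The application is received: May 24, 2016.
The onsite loop is held: May 24, 2016 + 5 weeks = Jun 28, 2016.
The offer is extended: Jun 28, 2016 + 40 days = Aug 7, 2016.
The phone screen is completed: Jun 19, 2016.
The take-home is submitted: Jun 19, 2016 + 3 days = Jun 22, 2016.
The hiring committee meets: Jun 22, 2016 + 1 week = Jun 29, 2016.
Both prerequisites met — the offer is extended (Aug 7, 2016), the hiring committee meets (Jun 29, 2016); the later is Aug 7, 2016.
The candidate's start date arrives: Aug 7, 2016 + 9 days = Aug 16, 2016.

16 August 2016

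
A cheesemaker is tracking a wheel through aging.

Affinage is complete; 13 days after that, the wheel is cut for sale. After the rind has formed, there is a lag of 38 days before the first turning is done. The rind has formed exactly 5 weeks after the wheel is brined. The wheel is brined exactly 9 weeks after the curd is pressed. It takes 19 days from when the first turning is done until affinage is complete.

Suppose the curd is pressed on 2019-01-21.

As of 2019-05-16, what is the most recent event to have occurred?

The curd is pressed: Jan 21, 2019.
The wheel is brined: Jan 21, 2019 + 9 weeks = Mar 25, 2019.
The rind has formed: Mar 25, 2019 + 5 weeks = Apr 29, 2019.
The first turning is done: Apr 29, 2019 + 38 days = Jun 6, 2019.
Affinage is complete: Jun 6, 2019 + 19 days = Jun 25, 2019.
The wheel is cut for sale: Jun 25, 2019 + 13 days = Jul 8, 2019.
May 16, 2019 falls between when the rind has formed (Apr 29, 2019) and when the first turning is done (Jun 6, 2019).

The rind has formed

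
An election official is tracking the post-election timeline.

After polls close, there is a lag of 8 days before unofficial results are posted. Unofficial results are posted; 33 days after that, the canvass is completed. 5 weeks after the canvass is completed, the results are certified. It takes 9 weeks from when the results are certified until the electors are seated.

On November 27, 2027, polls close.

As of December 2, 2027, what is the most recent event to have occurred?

Polls close: Nov 27, 2027.
Unofficial results are posted: Nov 27, 2027 + 8 days = Dec 5, 2027.
The canvass is completed: Dec 5, 2027 + 33 days = Jan 7, 2028.
The results are certified: Jan 7, 2028 + 5 weeks = Feb 11, 2028.
The electors are seated: Feb 11, 2028 + 9 weeks = Apr 14, 2028.
Dec 2, 2027 falls between when polls close (Nov 27, 2027) and when unofficial results are posted (Dec 5, 2027).

Polls close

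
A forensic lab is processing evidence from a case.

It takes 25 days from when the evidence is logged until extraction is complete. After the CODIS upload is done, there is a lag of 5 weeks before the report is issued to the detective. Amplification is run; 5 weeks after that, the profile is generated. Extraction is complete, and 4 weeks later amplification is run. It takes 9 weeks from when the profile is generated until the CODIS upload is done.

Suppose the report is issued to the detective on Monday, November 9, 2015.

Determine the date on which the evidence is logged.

Thursday, May 7, 2015

The report is issued to the detective: Nov 9, 2015.
The CODIS upload is done: Nov 9, 2015 − 5 weeks = Oct 5, 2015.
The profile is generated: Oct 5, 2015 − 9 weeks = Aug 3, 2015.
Amplification is run: Aug 3, 2015 − 5 weeks = Jun 29, 2015.
Extraction is complete: Jun 29, 2015 − 4 weeks = Jun 1, 2015.
The evidence is logged: Jun 1, 2015 − 25 days = May 7, 2015.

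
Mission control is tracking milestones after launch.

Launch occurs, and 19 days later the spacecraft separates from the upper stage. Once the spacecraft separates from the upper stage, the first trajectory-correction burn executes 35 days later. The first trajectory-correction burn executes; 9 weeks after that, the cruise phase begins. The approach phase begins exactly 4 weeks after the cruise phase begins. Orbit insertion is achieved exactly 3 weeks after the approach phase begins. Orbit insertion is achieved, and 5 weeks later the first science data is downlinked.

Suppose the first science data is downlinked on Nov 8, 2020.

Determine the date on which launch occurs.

Apr 21, 2020

The first science data is downlinked: Nov 8, 2020.
Orbit insertion is achieved: Nov 8, 2020 − 5 weeks = Oct 4, 2020.
The approach phase begins: Oct 4, 2020 − 3 weeks = Sep 13, 2020.
The cruise phase begins: Sep 13, 2020 − 4 weeks = Aug 16, 2020.
The first trajectory-correction burn executes: Aug 16, 2020 − 9 weeks = Jun 14, 2020.
The spacecraft separates from the upper stage: Jun 14, 2020 − 35 days = May 10, 2020.
Launch occurs: May 10, 2020 − 19 days = Apr 21, 2020.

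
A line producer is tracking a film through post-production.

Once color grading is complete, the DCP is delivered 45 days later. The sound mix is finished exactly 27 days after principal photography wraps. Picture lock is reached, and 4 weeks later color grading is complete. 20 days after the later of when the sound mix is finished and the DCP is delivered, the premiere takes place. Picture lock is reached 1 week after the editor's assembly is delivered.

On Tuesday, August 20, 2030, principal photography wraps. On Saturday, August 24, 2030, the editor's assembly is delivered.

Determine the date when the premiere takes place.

Principal photography wraps: Aug 20, 2030.
The sound mix is finished: Aug 20, 2030 + 27 days = Sep 16, 2030.
The editor's assembly is delivered: Aug 24, 2030.
Picture lock is reached: Aug 24, 2030 + 1 week = Aug 31, 2030.
Color grading is complete: Aug 31, 2030 + 4 weeks = Sep 28, 2030.
The DCP is delivered: Sep 28, 2030 + 45 days = Nov 12, 2030.
Both prerequisites met — the sound mix is finished (Sep 16, 2030), the DCP is delivered (Nov 12, 2030); the later is Nov 12, 2030.
The premiere takes place: Nov 12, 2030 + 20 days = Dec 2, 2030.

Monday, December 2, 2030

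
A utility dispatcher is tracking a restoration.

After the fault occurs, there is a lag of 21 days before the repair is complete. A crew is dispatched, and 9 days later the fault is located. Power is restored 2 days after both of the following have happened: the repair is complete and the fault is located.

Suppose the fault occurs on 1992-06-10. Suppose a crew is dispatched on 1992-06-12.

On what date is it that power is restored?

The fault occurs: Jun 10, 1992.
The repair is complete: Jun 10, 1992 + 21 days = Jul 1, 1992.
A crew is dispatched: Jun 12, 1992.
The fault is located: Jun 12, 1992 + 9 days = Jun 21, 1992.
Both prerequisites met — the repair is complete (Jul 1, 1992), the fault is located (Jun 21, 1992); the later is Jul 1, 1992.
Power is restored: Jul 1, 1992 + 2 days = Jul 3, 1992.

1992-07-03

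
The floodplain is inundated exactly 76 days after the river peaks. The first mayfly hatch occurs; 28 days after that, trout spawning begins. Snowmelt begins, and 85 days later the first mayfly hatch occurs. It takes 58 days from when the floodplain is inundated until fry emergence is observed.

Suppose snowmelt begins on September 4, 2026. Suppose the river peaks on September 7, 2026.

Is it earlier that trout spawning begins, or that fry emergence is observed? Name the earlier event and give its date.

Trout spawning begins — December 26, 2026

Snowmelt begins: Sep 4, 2026.
The first mayfly hatch occurs: Sep 4, 2026 + 85 days = Nov 28, 2026.
Trout spawning begins: Nov 28, 2026 + 28 days = Dec 26, 2026.
The river peaks: Sep 7, 2026.
The floodplain is inundated: Sep 7, 2026 + 76 days = Nov 22, 2026.
Fry emergence is observed: Nov 22, 2026 + 58 days = Jan 19, 2027.
Comparing: trout spawning begins on Dec 26, 2026 vs fry emergence is observed on Jan 19, 2027. Earlier: trout spawning begins.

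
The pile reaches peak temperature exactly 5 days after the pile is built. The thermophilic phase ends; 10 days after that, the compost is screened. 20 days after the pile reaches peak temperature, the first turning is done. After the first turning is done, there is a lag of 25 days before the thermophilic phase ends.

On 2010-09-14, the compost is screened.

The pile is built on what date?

2010-07-16

The compost is screened: Sep 14, 2010.
The thermophilic phase ends: Sep 14, 2010 − 10 days = Sep 4, 2010.
The first turning is done: Sep 4, 2010 − 25 days = Aug 10, 2010.
The pile reaches peak temperature: Aug 10, 2010 − 20 days = Jul 21, 2010.
The pile is built: Jul 21, 2010 − 5 days = Jul 16, 2010.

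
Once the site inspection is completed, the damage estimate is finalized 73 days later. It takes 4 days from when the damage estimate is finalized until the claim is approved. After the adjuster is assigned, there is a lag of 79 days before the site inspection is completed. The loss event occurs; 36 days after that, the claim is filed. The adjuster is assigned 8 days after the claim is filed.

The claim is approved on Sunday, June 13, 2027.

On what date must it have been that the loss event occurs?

The claim is approved: Jun 13, 2027.
The damage estimate is finalized: Jun 13, 2027 − 4 days = Jun 9, 2027.
The site inspection is completed: Jun 9, 2027 − 73 days = Mar 28, 2027.
The adjuster is assigned: Mar 28, 2027 − 79 days = Jan 8, 2027.
The claim is filed: Jan 8, 2027 − 8 days = Dec 31, 2026.
The loss event occurs: Dec 31, 2026 − 36 days = Nov 25, 2026.

Wednesday, November 25, 2026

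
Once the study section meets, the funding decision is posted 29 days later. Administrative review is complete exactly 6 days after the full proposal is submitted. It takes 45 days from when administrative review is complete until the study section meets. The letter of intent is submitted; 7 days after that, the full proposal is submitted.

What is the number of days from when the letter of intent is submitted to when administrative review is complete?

Causal path: the letter of intent is submitted → the full proposal is submitted → administrative review is complete.
Total delay along the path: 7 + 6 = 13 days.

13 days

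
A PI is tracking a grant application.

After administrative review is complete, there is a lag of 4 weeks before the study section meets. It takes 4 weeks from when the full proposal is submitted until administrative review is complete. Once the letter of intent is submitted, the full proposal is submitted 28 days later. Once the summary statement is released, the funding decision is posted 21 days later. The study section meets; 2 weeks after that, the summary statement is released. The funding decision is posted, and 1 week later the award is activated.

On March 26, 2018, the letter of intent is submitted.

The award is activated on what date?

The letter of intent is submitted: Mar 26, 2018.
The full proposal is submitted: Mar 26, 2018 + 28 days = Apr 23, 2018.
Administrative review is complete: Apr 23, 2018 + 4 weeks = May 21, 2018.
The study section meets: May 21, 2018 + 4 weeks = Jun 18, 2018.
The summary statement is released: Jun 18, 2018 + 2 weeks = Jul 2, 2018.
The funding decision is posted: Jul 2, 2018 + 21 days = Jul 23, 2018.
The award is activated: Jul 23, 2018 + 1 week = Jul 30, 2018.

July 30, 2018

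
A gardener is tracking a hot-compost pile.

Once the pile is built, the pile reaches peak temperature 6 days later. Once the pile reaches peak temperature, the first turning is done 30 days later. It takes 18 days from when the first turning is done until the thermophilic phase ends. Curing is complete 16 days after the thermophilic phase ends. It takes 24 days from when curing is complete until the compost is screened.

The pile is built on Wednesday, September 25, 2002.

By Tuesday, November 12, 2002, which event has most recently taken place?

The first turning is done

The pile is built: Sep 25, 2002.
The pile reaches peak temperature: Sep 25, 2002 + 6 days = Oct 1, 2002.
The first turning is done: Oct 1, 2002 + 30 days = Oct 31, 2002.
The thermophilic phase ends: Oct 31, 2002 + 18 days = Nov 18, 2002.
Curing is complete: Nov 18, 2002 + 16 days = Dec 4, 2002.
The compost is screened: Dec 4, 2002 + 24 days = Dec 28, 2002.
Nov 12, 2002 falls between when the first turning is done (Oct 31, 2002) and when the thermophilic phase ends (Nov 18, 2002).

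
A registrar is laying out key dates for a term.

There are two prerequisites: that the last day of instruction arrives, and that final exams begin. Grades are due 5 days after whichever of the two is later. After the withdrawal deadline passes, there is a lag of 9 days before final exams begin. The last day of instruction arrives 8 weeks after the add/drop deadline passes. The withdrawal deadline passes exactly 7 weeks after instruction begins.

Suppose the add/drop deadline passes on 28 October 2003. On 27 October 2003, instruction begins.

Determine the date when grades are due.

The add/drop deadline passes: Oct 28, 2003.
The last day of instruction arrives: Oct 28, 2003 + 8 weeks = Dec 23, 2003.
Instruction begins: Oct 27, 2003.
The withdrawal deadline passes: Oct 27, 2003 + 7 weeks = Dec 15, 2003.
Final exams begin: Dec 15, 2003 + 9 days = Dec 24, 2003.
Both prerequisites met — the last day of instruction arrives (Dec 23, 2003), final exams begin (Dec 24, 2003); the later is Dec 24, 2003.
Grades are due: Dec 24, 2003 + 5 days = Dec 29, 2003.

29 December 2003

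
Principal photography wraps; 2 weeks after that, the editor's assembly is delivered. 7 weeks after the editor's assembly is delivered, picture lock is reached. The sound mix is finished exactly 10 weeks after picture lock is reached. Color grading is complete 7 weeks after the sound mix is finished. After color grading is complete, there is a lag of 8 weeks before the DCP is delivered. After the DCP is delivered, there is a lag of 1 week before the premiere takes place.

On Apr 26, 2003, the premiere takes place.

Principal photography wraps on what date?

The premiere takes place: Apr 26, 2003.
The DCP is delivered: Apr 26, 2003 − 1 week = Apr 19, 2003.
Color grading is complete: Apr 19, 2003 − 8 weeks = Feb 22, 2003.
The sound mix is finished: Feb 22, 2003 − 7 weeks = Jan 4, 2003.
Picture lock is reached: Jan 4, 2003 − 10 weeks = Oct 26, 2002.
The editor's assembly is delivered: Oct 26, 2002 − 7 weeks = Sep 7, 2002.
Principal photography wraps: Sep 7, 2002 − 2 weeks = Aug 24, 2002.

Aug 24, 2002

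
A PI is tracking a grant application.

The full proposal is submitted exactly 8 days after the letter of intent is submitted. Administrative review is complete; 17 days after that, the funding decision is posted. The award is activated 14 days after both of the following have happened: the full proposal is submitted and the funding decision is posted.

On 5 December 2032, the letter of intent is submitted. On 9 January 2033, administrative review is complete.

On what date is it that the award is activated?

The letter of intent is submitted: Dec 5, 2032.
The full proposal is submitted: Dec 5, 2032 + 8 days = Dec 13, 2032.
Administrative review is complete: Jan 9, 2033.
The funding decision is posted: Jan 9, 2033 + 17 days = Jan 26, 2033.
Both prerequisites met — the full proposal is submitted (Dec 13, 2032), the funding decision is posted (Jan 26, 2033); the later is Jan 26, 2033.
The award is activated: Jan 26, 2033 + 14 days = Feb 9, 2033.

9 February 2033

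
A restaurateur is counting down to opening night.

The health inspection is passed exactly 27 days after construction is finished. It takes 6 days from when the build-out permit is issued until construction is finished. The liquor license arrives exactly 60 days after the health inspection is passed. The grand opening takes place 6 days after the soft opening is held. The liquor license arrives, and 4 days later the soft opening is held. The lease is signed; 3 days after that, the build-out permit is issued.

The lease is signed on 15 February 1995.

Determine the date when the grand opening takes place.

1 June 1995

The lease is signed: Feb 15, 1995.
The build-out permit is issued: Feb 15, 1995 + 3 days = Feb 18, 1995.
Construction is finished: Feb 18, 1995 + 6 days = Feb 24, 1995.
The health inspection is passed: Feb 24, 1995 + 27 days = Mar 23, 1995.
The liquor license arrives: Mar 23, 1995 + 60 days = May 22, 1995.
The soft opening is held: May 22, 1995 + 4 days = May 26, 1995.
The grand opening takes place: May 26, 1995 + 6 days = Jun 1, 1995.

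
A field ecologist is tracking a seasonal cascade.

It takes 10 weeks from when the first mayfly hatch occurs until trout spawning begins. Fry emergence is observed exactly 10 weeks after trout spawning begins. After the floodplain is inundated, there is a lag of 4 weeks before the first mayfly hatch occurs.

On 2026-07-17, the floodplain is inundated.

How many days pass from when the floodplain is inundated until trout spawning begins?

Causal path: the floodplain is inundated → the first mayfly hatch occurs → trout spawning begins.
Total delay along the path: 4 + 10 weeks = 14 weeks = 98 days.

98 days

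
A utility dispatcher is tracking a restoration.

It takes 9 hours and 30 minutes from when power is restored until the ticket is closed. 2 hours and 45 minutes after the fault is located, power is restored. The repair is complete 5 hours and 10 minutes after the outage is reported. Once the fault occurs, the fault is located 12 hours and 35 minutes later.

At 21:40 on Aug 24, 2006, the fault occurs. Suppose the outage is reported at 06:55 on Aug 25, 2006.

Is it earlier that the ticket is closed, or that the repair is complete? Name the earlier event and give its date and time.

The fault occurs: 21:40 Aug 24, 2006.
The fault is located: 21:40 Aug 24, 2006 + 12h35m = 10:15 Aug 25, 2006.
Power is restored: 10:15 Aug 25, 2006 + 2h45m = 13:00 Aug 25, 2006.
The ticket is closed: 13:00 Aug 25, 2006 + 9h30m = 22:30 Aug 25, 2006.
The outage is reported: 06:55 Aug 25, 2006.
The repair is complete: 06:55 Aug 25, 2006 + 5h10m = 12:05 Aug 25, 2006.
Comparing: the ticket is closed at 22:30 Aug 25, 2006 vs the repair is complete at 12:05 Aug 25, 2006. Earlier: the repair is complete.

The repair is complete — 12:05 on Aug 25, 2006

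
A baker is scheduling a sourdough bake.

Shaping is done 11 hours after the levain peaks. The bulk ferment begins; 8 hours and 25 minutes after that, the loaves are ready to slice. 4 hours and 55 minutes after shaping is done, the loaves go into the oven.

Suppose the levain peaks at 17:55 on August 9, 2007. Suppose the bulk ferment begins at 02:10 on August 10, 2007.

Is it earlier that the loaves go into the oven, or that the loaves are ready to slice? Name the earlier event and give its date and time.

The loaves go into the oven — 09:50 on August 10, 2007

The levain peaks: 17:55 Aug 9, 2007.
Shaping is done: 17:55 Aug 9, 2007 + 11h = 04:55 Aug 10, 2007.
The loaves go into the oven: 04:55 Aug 10, 2007 + 4h55m = 09:50 Aug 10, 2007.
The bulk ferment begins: 02:10 Aug 10, 2007.
The loaves are ready to slice: 02:10 Aug 10, 2007 + 8h25m = 10:35 Aug 10, 2007.
Comparing: the loaves go into the oven at 09:50 Aug 10, 2007 vs the loaves are ready to slice at 10:35 Aug 10, 2007. Earlier: the loaves go into the oven.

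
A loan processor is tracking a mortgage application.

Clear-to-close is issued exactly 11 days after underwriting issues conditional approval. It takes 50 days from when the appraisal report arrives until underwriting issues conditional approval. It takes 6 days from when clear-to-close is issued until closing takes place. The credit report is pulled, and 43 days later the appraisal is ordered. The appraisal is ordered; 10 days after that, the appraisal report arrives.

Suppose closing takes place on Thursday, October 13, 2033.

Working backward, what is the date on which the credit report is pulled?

Wednesday, June 15, 2033

Closing takes place: Oct 13, 2033.
Clear-to-close is issued: Oct 13, 2033 − 6 days = Oct 7, 2033.
Underwriting issues conditional approval: Oct 7, 2033 − 11 days = Sep 26, 2033.
The appraisal report arrives: Sep 26, 2033 − 50 days = Aug 7, 2033.
The appraisal is ordered: Aug 7, 2033 − 10 days = Jul 28, 2033.
The credit report is pulled: Jul 28, 2033 − 43 days = Jun 15, 2033.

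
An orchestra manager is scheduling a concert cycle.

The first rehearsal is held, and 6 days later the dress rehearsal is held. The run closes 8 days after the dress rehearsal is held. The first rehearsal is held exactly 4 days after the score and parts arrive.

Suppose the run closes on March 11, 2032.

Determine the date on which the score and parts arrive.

The run closes: Mar 11, 2032.
The dress rehearsal is held: Mar 11, 2032 − 8 days = Mar 3, 2032.
The first rehearsal is held: Mar 3, 2032 − 6 days = Feb 26, 2032.
The score and parts arrive: Feb 26, 2032 − 4 days = Feb 22, 2032.

February 22, 2032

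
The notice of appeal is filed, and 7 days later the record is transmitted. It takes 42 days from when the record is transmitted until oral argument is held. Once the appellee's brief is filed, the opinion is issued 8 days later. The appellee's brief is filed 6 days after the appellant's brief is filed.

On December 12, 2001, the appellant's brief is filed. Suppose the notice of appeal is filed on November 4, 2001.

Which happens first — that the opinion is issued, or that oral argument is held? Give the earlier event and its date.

Oral argument is held — December 23, 2001

The appellant's brief is filed: Dec 12, 2001.
The appellee's brief is filed: Dec 12, 2001 + 6 days = Dec 18, 2001.
The opinion is issued: Dec 18, 2001 + 8 days = Dec 26, 2001.
The notice of appeal is filed: Nov 4, 2001.
The record is transmitted: Nov 4, 2001 + 7 days = Nov 11, 2001.
Oral argument is held: Nov 11, 2001 + 42 days = Dec 23, 2001.
Comparing: the opinion is issued on Dec 26, 2001 vs oral argument is held on Dec 23, 2001. Earlier: oral argument is held.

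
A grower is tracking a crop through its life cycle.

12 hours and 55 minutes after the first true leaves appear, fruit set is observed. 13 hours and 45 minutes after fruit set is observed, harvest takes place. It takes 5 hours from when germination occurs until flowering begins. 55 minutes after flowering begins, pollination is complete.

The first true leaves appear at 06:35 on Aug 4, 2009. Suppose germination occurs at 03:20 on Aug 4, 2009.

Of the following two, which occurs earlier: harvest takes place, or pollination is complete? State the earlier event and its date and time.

Pollination is complete — 09:15 on Aug 4, 2009

The first true leaves appear: 06:35 Aug 4, 2009.
Fruit set is observed: 06:35 Aug 4, 2009 + 12h55m = 19:30 Aug 4, 2009.
Harvest takes place: 19:30 Aug 4, 2009 + 13h45m = 09:15 Aug 5, 2009.
Germination occurs: 03:20 Aug 4, 2009.
Flowering begins: 03:20 Aug 4, 2009 + 5h = 08:20 Aug 4, 2009.
Pollination is complete: 08:20 Aug 4, 2009 + 55m = 09:15 Aug 4, 2009.
Comparing: harvest takes place at 09:15 Aug 5, 2009 vs pollination is complete at 09:15 Aug 4, 2009. Earlier: pollination is complete.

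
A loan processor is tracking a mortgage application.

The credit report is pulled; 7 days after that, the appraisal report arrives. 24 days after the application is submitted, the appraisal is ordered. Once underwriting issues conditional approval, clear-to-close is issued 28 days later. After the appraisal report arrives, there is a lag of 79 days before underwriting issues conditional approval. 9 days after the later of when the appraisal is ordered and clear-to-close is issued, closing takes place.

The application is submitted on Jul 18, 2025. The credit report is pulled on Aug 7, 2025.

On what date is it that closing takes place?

Dec 8, 2025

The application is submitted: Jul 18, 2025.
The appraisal is ordered: Jul 18, 2025 + 24 days = Aug 11, 2025.
The credit report is pulled: Aug 7, 2025.
The appraisal report arrives: Aug 7, 2025 + 7 days = Aug 14, 2025.
Underwriting issues conditional approval: Aug 14, 2025 + 79 days = Nov 1, 2025.
Clear-to-close is issued: Nov 1, 2025 + 28 days = Nov 29, 2025.
Both prerequisites met — the appraisal is ordered (Aug 11, 2025), clear-to-close is issued (Nov 29, 2025); the later is Nov 29, 2025.
Closing takes place: Nov 29, 2025 + 9 days = Dec 8, 2025.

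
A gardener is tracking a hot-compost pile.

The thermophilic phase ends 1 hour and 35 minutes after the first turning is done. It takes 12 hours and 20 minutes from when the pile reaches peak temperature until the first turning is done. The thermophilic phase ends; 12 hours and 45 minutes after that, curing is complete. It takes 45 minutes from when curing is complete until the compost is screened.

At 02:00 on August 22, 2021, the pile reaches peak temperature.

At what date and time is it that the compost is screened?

05:25 on August 23, 2021

The pile reaches peak temperature: 02:00 Aug 22, 2021.
The first turning is done: 02:00 Aug 22, 2021 + 12h20m = 14:20 Aug 22, 2021.
The thermophilic phase ends: 14:20 Aug 22, 2021 + 1h35m = 15:55 Aug 22, 2021.
Curing is complete: 15:55 Aug 22, 2021 + 12h45m = 04:40 Aug 23, 2021.
The compost is screened: 04:40 Aug 23, 2021 + 45m = 05:25 Aug 23, 2021.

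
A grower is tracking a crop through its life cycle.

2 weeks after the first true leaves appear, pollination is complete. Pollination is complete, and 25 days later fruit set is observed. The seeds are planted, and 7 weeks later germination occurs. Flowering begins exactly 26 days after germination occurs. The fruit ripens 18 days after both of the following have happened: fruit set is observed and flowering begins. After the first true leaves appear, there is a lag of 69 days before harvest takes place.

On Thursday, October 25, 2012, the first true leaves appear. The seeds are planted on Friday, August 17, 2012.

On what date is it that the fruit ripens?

The first true leaves appear: Oct 25, 2012.
Pollination is complete: Oct 25, 2012 + 2 weeks = Nov 8, 2012.
Fruit set is observed: Nov 8, 2012 + 25 days = Dec 3, 2012.
The seeds are planted: Aug 17, 2012.
Germination occurs: Aug 17, 2012 + 7 weeks = Oct 5, 2012.
Flowering begins: Oct 5, 2012 + 26 days = Oct 31, 2012.
Both prerequisites met — fruit set is observed (Dec 3, 2012), flowering begins (Oct 31, 2012); the later is Dec 3, 2012.
The fruit ripens: Dec 3, 2012 + 18 days = Dec 21, 2012.

Friday, December 21, 2012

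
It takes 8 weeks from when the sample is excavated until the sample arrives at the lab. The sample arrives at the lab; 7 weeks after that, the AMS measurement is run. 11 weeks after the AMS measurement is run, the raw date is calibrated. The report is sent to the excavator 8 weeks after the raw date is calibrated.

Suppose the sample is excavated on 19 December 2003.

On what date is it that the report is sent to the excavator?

13 August 2004

The sample is excavated: Dec 19, 2003.
The sample arrives at the lab: Dec 19, 2003 + 8 weeks = Feb 13, 2004.
The AMS measurement is run: Feb 13, 2004 + 7 weeks = Apr 2, 2004.
The raw date is calibrated: Apr 2, 2004 + 11 weeks = Jun 18, 2004.
The report is sent to the excavator: Jun 18, 2004 + 8 weeks = Aug 13, 2004.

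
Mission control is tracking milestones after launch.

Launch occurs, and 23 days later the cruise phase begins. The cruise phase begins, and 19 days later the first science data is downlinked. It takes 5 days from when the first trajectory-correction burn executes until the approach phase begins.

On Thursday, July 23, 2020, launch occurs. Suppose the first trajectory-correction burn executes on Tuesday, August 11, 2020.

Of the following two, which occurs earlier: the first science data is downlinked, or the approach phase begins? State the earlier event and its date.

The approach phase begins — Sunday, August 16, 2020

Launch occurs: Jul 23, 2020.
The cruise phase begins: Jul 23, 2020 + 23 days = Aug 15, 2020.
The first science data is downlinked: Aug 15, 2020 + 19 days = Sep 3, 2020.
The first trajectory-correction burn executes: Aug 11, 2020.
The approach phase begins: Aug 11, 2020 + 5 days = Aug 16, 2020.
Comparing: the first science data is downlinked on Sep 3, 2020 vs the approach phase begins on Aug 16, 2020. Earlier: the approach phase begins.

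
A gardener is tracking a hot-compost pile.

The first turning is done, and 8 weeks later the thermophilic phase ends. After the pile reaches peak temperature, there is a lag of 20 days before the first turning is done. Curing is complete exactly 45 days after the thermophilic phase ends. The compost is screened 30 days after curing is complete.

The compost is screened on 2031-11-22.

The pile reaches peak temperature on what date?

2031-06-24

The compost is screened: Nov 22, 2031.
Curing is complete: Nov 22, 2031 − 30 days = Oct 23, 2031.
The thermophilic phase ends: Oct 23, 2031 − 45 days = Sep 8, 2031.
The first turning is done: Sep 8, 2031 − 8 weeks = Jul 14, 2031.
The pile reaches peak temperature: Jul 14, 2031 − 20 days = Jun 24, 2031.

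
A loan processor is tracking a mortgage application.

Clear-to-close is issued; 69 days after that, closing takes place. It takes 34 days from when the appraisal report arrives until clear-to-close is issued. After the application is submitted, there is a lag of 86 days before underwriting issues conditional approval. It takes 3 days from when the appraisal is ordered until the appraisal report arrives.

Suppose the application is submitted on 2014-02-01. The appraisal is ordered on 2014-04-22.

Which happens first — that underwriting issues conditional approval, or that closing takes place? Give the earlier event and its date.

Underwriting issues conditional approval — 2014-04-28

The application is submitted: Feb 1, 2014.
Underwriting issues conditional approval: Feb 1, 2014 + 86 days = Apr 28, 2014.
The appraisal is ordered: Apr 22, 2014.
The appraisal report arrives: Apr 22, 2014 + 3 days = Apr 25, 2014.
Clear-to-close is issued: Apr 25, 2014 + 34 days = May 29, 2014.
Closing takes place: May 29, 2014 + 69 days = Aug 6, 2014.
Comparing: underwriting issues conditional approval on Apr 28, 2014 vs closing takes place on Aug 6, 2014. Earlier: underwriting issues conditional approval.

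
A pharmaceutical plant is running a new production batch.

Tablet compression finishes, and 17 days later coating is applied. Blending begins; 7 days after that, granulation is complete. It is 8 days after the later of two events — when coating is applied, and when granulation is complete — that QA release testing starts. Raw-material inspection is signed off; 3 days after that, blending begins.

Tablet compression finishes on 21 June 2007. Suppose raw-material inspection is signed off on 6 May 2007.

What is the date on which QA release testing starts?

Tablet compression finishes: Jun 21, 2007.
Coating is applied: Jun 21, 2007 + 17 days = Jul 8, 2007.
Raw-material inspection is signed off: May 6, 2007.
Blending begins: May 6, 2007 + 3 days = May 9, 2007.
Granulation is complete: May 9, 2007 + 7 days = May 16, 2007.
Both prerequisites met — coating is applied (Jul 8, 2007), granulation is complete (May 16, 2007); the later is Jul 8, 2007.
QA release testing starts: Jul 8, 2007 + 8 days = Jul 16, 2007.

16 July 2007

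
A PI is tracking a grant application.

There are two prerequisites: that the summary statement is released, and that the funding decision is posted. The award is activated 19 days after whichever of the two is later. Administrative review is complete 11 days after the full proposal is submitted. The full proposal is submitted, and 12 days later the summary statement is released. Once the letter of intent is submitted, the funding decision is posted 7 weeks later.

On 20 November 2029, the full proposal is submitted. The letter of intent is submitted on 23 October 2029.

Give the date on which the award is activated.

30 December 2029

The full proposal is submitted: Nov 20, 2029.
The summary statement is released: Nov 20, 2029 + 12 days = Dec 2, 2029.
The letter of intent is submitted: Oct 23, 2029.
The funding decision is posted: Oct 23, 2029 + 7 weeks = Dec 11, 2029.
Both prerequisites met — the summary statement is released (Dec 2, 2029), the funding decision is posted (Dec 11, 2029); the later is Dec 11, 2029.
The award is activated: Dec 11, 2029 + 19 days = Dec 30, 2029.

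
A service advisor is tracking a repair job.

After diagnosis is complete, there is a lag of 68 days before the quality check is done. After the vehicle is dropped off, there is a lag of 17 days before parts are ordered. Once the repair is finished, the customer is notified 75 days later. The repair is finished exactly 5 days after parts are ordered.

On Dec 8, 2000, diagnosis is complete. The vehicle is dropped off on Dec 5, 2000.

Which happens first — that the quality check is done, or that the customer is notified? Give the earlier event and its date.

Diagnosis is complete: Dec 8, 2000.
The quality check is done: Dec 8, 2000 + 68 days = Feb 14, 2001.
The vehicle is dropped off: Dec 5, 2000.
Parts are ordered: Dec 5, 2000 + 17 days = Dec 22, 2000.
The repair is finished: Dec 22, 2000 + 5 days = Dec 27, 2000.
The customer is notified: Dec 27, 2000 + 75 days = Mar 12, 2001.
Comparing: the quality check is done on Feb 14, 2001 vs the customer is notified on Mar 12, 2001. Earlier: the quality check is done.

The quality check is done — Feb 14, 2001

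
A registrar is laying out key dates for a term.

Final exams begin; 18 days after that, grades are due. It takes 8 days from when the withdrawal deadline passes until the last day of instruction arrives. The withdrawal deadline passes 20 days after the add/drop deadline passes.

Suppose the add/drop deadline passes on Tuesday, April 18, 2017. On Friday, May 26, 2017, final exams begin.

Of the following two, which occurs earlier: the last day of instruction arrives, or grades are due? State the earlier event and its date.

The last day of instruction arrives — Tuesday, May 16, 2017

The add/drop deadline passes: Apr 18, 2017.
The withdrawal deadline passes: Apr 18, 2017 + 20 days = May 8, 2017.
The last day of instruction arrives: May 8, 2017 + 8 days = May 16, 2017.
Final exams begin: May 26, 2017.
Grades are due: May 26, 2017 + 18 days = Jun 13, 2017.
Comparing: the last day of instruction arrives on May 16, 2017 vs grades are due on Jun 13, 2017. Earlier: the last day of instruction arrives.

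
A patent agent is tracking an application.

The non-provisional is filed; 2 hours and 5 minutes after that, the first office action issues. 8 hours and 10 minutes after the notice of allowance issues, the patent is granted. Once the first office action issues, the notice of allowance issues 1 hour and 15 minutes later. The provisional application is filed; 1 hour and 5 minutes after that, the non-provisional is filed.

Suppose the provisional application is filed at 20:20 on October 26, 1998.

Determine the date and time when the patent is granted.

08:55 on October 27, 1998

The provisional application is filed: 20:20 Oct 26, 1998.
The non-provisional is filed: 20:20 Oct 26, 1998 + 1h05m = 21:25 Oct 26, 1998.
The first office action issues: 21:25 Oct 26, 1998 + 2h05m = 23:30 Oct 26, 1998.
The notice of allowance issues: 23:30 Oct 26, 1998 + 1h15m = 00:45 Oct 27, 1998.
The patent is granted: 00:45 Oct 27, 1998 + 8h10m = 08:55 Oct 27, 1998.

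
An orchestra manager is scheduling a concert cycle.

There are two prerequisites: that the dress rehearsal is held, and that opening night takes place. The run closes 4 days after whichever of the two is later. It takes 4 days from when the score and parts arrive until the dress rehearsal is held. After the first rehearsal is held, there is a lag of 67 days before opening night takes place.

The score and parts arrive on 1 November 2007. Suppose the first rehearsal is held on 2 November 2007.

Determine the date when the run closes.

The score and parts arrive: Nov 1, 2007.
The dress rehearsal is held: Nov 1, 2007 + 4 days = Nov 5, 2007.
The first rehearsal is held: Nov 2, 2007.
Opening night takes place: Nov 2, 2007 + 67 days = Jan 8, 2008.
Both prerequisites met — the dress rehearsal is held (Nov 5, 2007), opening night takes place (Jan 8, 2008); the later is Jan 8, 2008.
The run closes: Jan 8, 2008 + 4 days = Jan 12, 2008.

12 January 2008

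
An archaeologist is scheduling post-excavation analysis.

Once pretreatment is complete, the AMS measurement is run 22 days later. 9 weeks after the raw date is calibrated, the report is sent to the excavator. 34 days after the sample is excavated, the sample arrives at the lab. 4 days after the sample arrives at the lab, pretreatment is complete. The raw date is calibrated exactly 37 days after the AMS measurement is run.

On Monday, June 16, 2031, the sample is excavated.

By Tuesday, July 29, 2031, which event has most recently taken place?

Pretreatment is complete

The sample is excavated: Jun 16, 2031.
The sample arrives at the lab: Jun 16, 2031 + 34 days = Jul 20, 2031.
Pretreatment is complete: Jul 20, 2031 + 4 days = Jul 24, 2031.
The AMS measurement is run: Jul 24, 2031 + 22 days = Aug 15, 2031.
The raw date is calibrated: Aug 15, 2031 + 37 days = Sep 21, 2031.
The report is sent to the excavator: Sep 21, 2031 + 9 weeks = Nov 23, 2031.
Jul 29, 2031 falls between when pretreatment is complete (Jul 24, 2031) and when the AMS measurement is run (Aug 15, 2031).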